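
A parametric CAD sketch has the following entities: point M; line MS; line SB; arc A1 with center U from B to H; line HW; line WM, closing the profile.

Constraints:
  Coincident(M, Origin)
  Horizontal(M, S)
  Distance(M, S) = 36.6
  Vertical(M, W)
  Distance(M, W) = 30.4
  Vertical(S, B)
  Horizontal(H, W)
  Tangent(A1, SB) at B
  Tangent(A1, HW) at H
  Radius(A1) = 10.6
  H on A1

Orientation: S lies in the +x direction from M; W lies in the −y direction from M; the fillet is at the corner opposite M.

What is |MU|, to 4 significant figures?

32.68

M is at the origin; MS is horizontal with |MS| = 36.6 and S on the +x side, so S = (36.60, 0.000). M and W share the same x with |MW| = 30.4 and W on the −y side, so W = (0.000, -30.40). The virtual corner opposite M is at (36.60, -30.40). A1 meets SB tangentially, so UB is at right angles to SB and since A1 is tangent to HW there, UH ⟂ HW, with radius 10.6, so the center U sits 10.6 in from both sides at U = (26.00, -19.80). Then |MU| = |U − M| = 32.68.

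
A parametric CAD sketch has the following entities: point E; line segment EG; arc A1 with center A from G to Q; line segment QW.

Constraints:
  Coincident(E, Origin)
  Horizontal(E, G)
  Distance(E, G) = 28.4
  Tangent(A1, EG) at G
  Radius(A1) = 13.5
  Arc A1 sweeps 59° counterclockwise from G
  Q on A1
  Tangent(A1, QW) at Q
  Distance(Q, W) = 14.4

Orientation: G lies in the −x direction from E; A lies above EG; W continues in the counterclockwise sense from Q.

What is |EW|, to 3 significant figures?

21.1

E is at the origin; EG is horizontal with |EG| = 28.4 and G on the −x side, so G = (-28.4, 0.00). The tangent condition forces AG to be normal to EG, so A = G + (0, 13.5) = (-28.4, 13.5). On A1, G sits at bearing -90° from A; a 59° counterclockwise sweep puts Q at bearing -31°, so Q = A + 13.5·(cos -31°, sin -31°) = (-16.8, 6.55). A1 meets QW tangentially, so AQ is at right angles to QW, so QW runs along (−sin -31°, cos -31°); with |QW| = 14.4, W = (-9.41, 18.9). Then |EW| = |W − E| = 21.1.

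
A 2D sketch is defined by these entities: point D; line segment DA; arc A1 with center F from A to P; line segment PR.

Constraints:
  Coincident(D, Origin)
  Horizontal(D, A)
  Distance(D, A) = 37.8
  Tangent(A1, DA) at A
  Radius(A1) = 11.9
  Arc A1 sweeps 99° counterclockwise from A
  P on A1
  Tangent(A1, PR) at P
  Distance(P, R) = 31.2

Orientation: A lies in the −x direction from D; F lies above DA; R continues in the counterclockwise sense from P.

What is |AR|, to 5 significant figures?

45.104

D is at the origin; D and A share the same y with |DA| = 37.8 and A on the −x side, so A = (-37.800, 0.0000). A1 meets DA tangentially, so FA is at right angles to DA, so F = A + (0, 11.9) = (-37.800, 11.900). On A1, A sits at bearing -90° from F; a 99° counterclockwise sweep puts P at bearing 9°, so P = F + 11.9·(cos 9°, sin 9°) = (-26.047, 13.762). The tangent condition forces FP to be normal to PR, so PR runs along (−sin 9°, cos 9°); with |PR| = 31.2, R = (-30.927, 44.577). Then |AR| = |R − A| = 45.104.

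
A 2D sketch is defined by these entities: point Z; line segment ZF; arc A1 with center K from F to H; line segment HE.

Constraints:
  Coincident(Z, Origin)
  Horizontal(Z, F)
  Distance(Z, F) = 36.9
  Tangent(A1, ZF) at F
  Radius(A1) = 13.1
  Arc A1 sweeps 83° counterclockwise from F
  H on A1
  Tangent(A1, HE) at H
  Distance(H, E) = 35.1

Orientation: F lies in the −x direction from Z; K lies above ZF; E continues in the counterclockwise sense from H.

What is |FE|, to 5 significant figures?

49.459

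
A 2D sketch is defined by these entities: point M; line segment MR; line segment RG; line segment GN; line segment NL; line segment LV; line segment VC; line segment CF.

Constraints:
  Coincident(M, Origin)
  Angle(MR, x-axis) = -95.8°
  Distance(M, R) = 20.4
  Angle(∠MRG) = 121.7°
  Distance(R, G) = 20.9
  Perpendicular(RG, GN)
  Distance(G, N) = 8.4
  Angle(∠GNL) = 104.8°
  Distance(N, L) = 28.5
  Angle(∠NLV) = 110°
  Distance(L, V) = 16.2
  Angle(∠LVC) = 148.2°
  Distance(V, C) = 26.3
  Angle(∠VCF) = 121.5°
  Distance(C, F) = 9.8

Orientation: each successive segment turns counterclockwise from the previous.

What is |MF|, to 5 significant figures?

46.818

∠LVC = 148.2° gives VC at -130.50° from the x-axis; with |VC| = 26.3, C = (-30.309, -28.729). ∠VCF = 121.5° gives CF at -72.000° from the x-axis; with |CF| = 9.8, F = (-27.281, -38.049). Then |MF| = |F − M| = 46.818.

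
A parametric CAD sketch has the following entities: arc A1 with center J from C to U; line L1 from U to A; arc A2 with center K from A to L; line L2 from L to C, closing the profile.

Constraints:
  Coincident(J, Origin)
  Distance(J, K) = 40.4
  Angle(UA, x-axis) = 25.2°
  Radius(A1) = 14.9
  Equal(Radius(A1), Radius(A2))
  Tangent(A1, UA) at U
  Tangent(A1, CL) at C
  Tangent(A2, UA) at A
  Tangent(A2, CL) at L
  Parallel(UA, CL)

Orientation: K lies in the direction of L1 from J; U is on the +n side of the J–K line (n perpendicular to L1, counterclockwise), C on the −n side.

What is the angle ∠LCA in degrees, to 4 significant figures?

36.41°

The slot axis is L1's direction at 25.2°, so u = (cos 25.2°, sin 25.2°) = (0.9048, 0.4258) and n = (−sin 25.2°, cos 25.2°) = (-0.4258, 0.9048). J is at the origin and K lies 40.4 along u from J, so K = 40.4·u = (36.56, 17.20). Tangency of A1 to both parallel lines with radius 14.9 puts U and C at J ± 14.9·n: U = (-6.344, 13.48), C = (6.344, -13.48). Equal radii place A and L the same way about K: A = K + 14.9·n = (30.21, 30.68), L = K − 14.9·n = (42.90, 3.720). Then cos ∠LCA = CL·CA / (|CL||CA|), giving 36.41°.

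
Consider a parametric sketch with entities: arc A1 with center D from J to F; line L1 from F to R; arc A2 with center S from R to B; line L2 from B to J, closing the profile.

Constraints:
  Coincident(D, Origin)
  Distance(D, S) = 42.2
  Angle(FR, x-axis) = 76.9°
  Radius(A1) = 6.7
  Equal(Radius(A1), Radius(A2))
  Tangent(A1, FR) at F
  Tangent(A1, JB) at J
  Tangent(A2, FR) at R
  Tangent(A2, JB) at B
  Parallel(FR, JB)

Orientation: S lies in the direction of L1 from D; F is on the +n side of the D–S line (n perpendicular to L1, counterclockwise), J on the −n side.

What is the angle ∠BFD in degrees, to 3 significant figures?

72.4°

Tangency of A1 to both parallel lines with radius 6.7 puts F and J at D ± 6.7·n: F = (-6.53, 1.52), J = (6.53, -1.52). Equal radii place R and B the same way about S: R = S + 6.7·n = (3.04, 42.6), B = S − 6.7·n = (16.1, 39.6). Then cos ∠BFD = FB·FD / (|FB||FD|), giving 72.4°.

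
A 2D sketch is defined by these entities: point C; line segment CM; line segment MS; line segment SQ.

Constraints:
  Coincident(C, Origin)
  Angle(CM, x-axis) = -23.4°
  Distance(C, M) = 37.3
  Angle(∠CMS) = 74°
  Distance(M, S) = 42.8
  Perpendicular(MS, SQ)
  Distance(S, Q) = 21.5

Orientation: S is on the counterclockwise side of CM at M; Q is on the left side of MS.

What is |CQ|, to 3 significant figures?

35.5

∠CMS = 74.0°, so MS runs at -23.4° + (180° − 74.0°) = 82.6° from the x-axis; with |MS| = 42.8, S = M + 42.8·(cos 82.6°, sin 82.6°) = (39.7, 27.6). MS is perpendicular to SQ; with |SQ| = 21.5 on the left of MS, Q = S + 21.5·(-0.992, 0.129) = (18.4, 30.4). Then |CQ| = |Q − C| = 35.5.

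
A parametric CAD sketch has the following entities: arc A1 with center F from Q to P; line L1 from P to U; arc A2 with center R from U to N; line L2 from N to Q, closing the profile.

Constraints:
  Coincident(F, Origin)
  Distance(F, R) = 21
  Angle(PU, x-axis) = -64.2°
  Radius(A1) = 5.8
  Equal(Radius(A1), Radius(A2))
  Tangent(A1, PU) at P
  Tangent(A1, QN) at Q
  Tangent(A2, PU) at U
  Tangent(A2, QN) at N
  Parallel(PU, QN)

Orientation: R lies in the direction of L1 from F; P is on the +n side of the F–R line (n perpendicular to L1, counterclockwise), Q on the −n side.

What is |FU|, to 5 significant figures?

21.786

Tangency of A1 to both parallel lines with radius 5.8 puts P and Q at F ± 5.8·n: P = (5.2218, 2.5243), Q = (-5.2218, -2.5243). Equal radii place U and N the same way about R: U = R + 5.8·n = (14.362, -16.382), N = R − 5.8·n = (3.9180, -21.431). Then |FU| = |U − F| = 21.786.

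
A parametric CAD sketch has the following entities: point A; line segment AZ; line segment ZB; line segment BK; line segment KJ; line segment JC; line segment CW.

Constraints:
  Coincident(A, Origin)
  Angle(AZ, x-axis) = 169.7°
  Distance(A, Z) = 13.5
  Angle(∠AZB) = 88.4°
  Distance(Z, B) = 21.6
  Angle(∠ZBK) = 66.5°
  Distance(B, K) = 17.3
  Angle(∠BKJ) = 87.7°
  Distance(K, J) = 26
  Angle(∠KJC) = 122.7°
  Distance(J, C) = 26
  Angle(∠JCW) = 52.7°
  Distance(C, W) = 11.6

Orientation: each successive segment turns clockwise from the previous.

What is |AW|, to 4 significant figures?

28.97

A is at the origin; AZ runs at 169.7° with length 13.5, so Z = (-13.28, 2.414). ∠AZB = 88.4° gives ZB at 78.10° from the x-axis; with |ZB| = 21.6, B = (-8.828, 23.55). ∠ZBK = 66.5° gives BK at -35.40° from the x-axis; with |BK| = 17.3, K = (5.273, 13.53). ∠BKJ = 87.7° gives KJ at -127.7° from the x-axis; with |KJ| = 26.0, J = (-10.63, -7.044). ∠KJC = 122.7° gives JC at 175.0° from the x-axis; with |JC| = 26.0, C = (-36.53, -4.778). ∠JCW = 52.7° gives CW at 47.70° from the x-axis; with |CW| = 11.6, W = (-28.72, 3.802). Then |AW| = |W − A| = 28.97.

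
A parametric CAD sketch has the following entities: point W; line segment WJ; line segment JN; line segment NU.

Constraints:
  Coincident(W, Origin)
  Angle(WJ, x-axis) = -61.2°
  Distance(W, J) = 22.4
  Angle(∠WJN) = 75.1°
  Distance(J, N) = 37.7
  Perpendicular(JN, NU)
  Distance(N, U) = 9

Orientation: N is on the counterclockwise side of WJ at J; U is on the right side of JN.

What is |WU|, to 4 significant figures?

44.27

∠WJN = 75.1°, so JN runs at -61.2° + (180° − 75.1°) = 43.70° from the x-axis; with |JN| = 37.7, N = J + 37.7·(cos 43.70°, sin 43.70°) = (38.05, 6.417). JN is perpendicular to NU; with |NU| = 9.0 on the right of JN, U = N + 9.0·(0.6909, -0.7230) = (44.27, -0.08971). Then |WU| = |U − W| = 44.27.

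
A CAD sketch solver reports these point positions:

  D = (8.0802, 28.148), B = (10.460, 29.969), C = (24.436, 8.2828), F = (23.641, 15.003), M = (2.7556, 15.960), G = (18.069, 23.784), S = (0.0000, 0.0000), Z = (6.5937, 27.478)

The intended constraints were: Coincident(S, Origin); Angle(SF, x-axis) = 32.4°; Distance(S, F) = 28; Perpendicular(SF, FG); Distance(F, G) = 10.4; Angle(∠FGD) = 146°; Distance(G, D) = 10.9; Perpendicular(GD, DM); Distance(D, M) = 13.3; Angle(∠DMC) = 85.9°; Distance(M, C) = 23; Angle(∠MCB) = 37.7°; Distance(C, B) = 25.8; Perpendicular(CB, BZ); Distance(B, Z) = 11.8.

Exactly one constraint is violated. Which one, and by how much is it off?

Distance(B, Z) = 11.8 — off by 7.20.

S = (0.00, 0.00) ✓; SF at 32.40° ✓; |SF| = 28.00 ✓; ∠(SF, FG) = 90.00° ✓; |FG| = 10.40 ✓; ∠FGD = 146.0° ✓; |GD| = 10.90 ✓; ∠(GD, DM) = 90.00° ✓; |DM| = 13.30 ✓; ∠DMC = 85.90° ✓; |MC| = 23.00 ✓; ∠MCB = 37.70° ✓; |CB| = 25.80 ✓; ∠(CB, BZ) = 89.99° ✓; |BZ| = 4.599 ✗.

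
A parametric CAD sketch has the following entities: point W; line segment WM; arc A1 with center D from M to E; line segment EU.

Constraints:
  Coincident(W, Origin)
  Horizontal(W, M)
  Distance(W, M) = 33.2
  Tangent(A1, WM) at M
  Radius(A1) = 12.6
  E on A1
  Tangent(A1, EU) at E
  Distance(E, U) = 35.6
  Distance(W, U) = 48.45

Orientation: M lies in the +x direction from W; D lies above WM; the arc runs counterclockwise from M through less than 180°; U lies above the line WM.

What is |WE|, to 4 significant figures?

47.10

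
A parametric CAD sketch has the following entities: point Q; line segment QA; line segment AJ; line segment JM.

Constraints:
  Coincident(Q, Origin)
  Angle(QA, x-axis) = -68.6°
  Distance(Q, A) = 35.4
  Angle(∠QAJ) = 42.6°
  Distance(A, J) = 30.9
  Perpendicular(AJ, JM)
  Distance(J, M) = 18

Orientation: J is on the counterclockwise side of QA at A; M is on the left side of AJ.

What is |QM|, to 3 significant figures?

7.68

∠QAJ = 42.6°, so AJ runs at -68.6° + (180° − 42.6°) = 68.8° from the x-axis; with |AJ| = 30.9, J = A + 30.9·(cos 68.8°, sin 68.8°) = (24.1, -4.15). AJ ⟂ JM; with |JM| = 18.0 on the left of AJ, M = J + 18.0·(-0.932, 0.362) = (7.31, 2.36). Then |QM| = |M − Q| = 7.68.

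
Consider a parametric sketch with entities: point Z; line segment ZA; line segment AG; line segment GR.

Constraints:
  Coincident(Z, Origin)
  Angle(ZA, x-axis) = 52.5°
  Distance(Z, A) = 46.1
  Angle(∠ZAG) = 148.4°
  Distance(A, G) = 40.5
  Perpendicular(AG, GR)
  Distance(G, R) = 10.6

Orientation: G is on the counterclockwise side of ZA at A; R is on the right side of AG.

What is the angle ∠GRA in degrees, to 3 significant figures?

75.3°

Z is at the origin; ZA runs at 52.5° with length 46.1, so A = 46.1·(cos 52.5°, sin 52.5°) = (28.1, 36.6). ∠ZAG = 148.4°, so AG runs at 52.5° + (180° − 148.4°) = 84.1° from the x-axis; with |AG| = 40.5, G = A + 40.5·(cos 84.1°, sin 84.1°) = (32.2, 76.9). AG ⟂ GR; with |GR| = 10.6 on the right of AG, R = G + 10.6·(0.995, -0.103) = (42.8, 75.8). Then cos ∠GRA = RG·RA / (|RG||RA|), giving 75.3°.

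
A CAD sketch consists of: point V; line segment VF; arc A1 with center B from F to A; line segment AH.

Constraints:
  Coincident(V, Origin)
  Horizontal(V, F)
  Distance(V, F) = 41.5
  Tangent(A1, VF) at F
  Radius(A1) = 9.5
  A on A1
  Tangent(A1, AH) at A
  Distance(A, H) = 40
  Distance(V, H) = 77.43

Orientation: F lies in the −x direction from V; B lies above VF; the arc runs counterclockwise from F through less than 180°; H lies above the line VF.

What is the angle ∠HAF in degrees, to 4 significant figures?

112.1°

Checks: V.y = 0.00, F.y = 0.00 ✓; ∠(BF, FV) = 90.00° ✓; |BF| = 9.500 ✓; |BA| = 9.500 ✓; ∠(BA, AH) = 90.00° ✓; |AH| = 40.00 ✓; |VH| = 77.43 ✓.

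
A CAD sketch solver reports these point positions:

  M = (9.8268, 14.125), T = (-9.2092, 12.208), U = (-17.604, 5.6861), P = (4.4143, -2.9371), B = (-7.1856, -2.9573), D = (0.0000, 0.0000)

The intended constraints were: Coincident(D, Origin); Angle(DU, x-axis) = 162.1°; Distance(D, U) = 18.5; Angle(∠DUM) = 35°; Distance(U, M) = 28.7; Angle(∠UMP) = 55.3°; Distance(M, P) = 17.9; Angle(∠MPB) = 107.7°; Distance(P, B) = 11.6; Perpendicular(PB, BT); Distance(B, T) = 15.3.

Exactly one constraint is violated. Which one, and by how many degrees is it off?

Perpendicular(PB, BT) — off by 7.50°.

D = (0.00, 0.00) ✓; DU at 162.1° ✓; |DU| = 18.50 ✓; ∠DUM = 35.00° ✓; |UM| = 28.70 ✓; ∠UMP = 55.30° ✓; |MP| = 17.90 ✓; ∠MPB = 107.7° ✓; |PB| = 11.60 ✓; ∠(PB, BT) = 82.50° ✗; |BT| = 15.30 ✓.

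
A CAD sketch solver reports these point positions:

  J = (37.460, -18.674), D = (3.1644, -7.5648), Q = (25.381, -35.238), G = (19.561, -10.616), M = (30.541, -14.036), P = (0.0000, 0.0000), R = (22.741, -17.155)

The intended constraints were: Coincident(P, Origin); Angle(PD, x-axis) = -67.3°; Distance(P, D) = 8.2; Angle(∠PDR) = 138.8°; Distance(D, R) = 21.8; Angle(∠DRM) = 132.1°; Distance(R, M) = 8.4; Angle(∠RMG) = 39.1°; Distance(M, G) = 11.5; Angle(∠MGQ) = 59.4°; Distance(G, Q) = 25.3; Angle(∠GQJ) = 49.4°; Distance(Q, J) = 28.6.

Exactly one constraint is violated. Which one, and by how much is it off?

Distance(Q, J) = 28.6 — off by 8.10.

P = (0.00, 0.00) ✓; PD at -67.30° ✓; |PD| = 8.200 ✓; ∠PDR = 138.8° ✓; |DR| = 21.80 ✓; ∠DRM = 132.1° ✓; |RM| = 8.400 ✓; ∠RMG = 39.10° ✓; |MG| = 11.50 ✓; ∠MGQ = 59.40° ✓; |GQ| = 25.30 ✓; ∠GQJ = 49.40° ✓; |QJ| = 20.50 ✗.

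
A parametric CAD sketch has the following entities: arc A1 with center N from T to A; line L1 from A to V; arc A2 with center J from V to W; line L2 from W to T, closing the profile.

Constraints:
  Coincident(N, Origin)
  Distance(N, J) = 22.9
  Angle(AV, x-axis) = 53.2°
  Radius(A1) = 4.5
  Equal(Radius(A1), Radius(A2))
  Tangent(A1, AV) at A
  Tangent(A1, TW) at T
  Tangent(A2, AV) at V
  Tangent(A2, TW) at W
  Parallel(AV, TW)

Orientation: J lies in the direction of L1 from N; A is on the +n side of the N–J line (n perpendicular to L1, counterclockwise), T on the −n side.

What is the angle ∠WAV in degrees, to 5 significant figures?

21.455°

The slot axis is L1's direction at 53.2°, so u = (cos 53.2°, sin 53.2°) = (0.59902, 0.80073) and n = (−sin 53.2°, cos 53.2°) = (-0.80073, 0.59902). N is at the origin and J lies 22.9 along u from N, so J = 22.9·u = (13.718, 18.337). Tangency of A1 to both parallel lines with radius 4.5 puts A and T at N ± 4.5·n: A = (-3.6033, 2.6956), T = (3.6033, -2.6956). Equal radii place V and W the same way about J: V = J + 4.5·n = (10.114, 21.032), W = J − 4.5·n = (17.321, 15.641). Then cos ∠WAV = AW·AV / (|AW||AV|), giving 21.455°.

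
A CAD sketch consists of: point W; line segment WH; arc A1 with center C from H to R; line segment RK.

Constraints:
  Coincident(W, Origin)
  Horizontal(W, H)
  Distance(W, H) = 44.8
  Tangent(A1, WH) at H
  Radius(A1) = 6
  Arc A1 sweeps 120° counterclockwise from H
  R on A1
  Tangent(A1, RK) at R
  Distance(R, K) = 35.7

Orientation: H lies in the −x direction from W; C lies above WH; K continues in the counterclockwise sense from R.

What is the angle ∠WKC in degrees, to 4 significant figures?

34.75°

W is at the origin; W and H share the same y with |WH| = 44.8 and H on the −x side, so H = (-44.80, 0.000). A1 meets WH tangentially, so CH is at right angles to WH, so C = H + (0, 6) = (-44.80, 6.000). On A1, H sits at bearing -90° from C; a 120° counterclockwise sweep puts R at bearing 30°, so R = C + 6.0·(cos 30°, sin 30°) = (-39.60, 9.000). A1 meets RK tangentially, so CR is at right angles to RK, so RK runs along (−sin 30°, cos 30°); with |RK| = 35.7, K = (-57.45, 39.92). Then cos ∠WKC = KW·KC / (|KW||KC|), giving 34.75°.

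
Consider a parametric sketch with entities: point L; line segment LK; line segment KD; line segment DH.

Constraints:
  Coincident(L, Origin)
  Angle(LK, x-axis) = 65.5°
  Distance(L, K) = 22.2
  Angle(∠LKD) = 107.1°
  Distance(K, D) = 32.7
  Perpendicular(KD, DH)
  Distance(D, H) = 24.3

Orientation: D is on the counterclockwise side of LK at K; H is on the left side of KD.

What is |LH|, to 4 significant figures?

39.35

L is at the origin; LK runs at 65.5° with length 22.2, so K = 22.2·(cos 65.5°, sin 65.5°) = (9.206, 20.20). ∠LKD = 107.1°, so KD runs at 65.5° + (180° − 107.1°) = 138.4° from the x-axis; with |KD| = 32.7, D = K + 32.7·(cos 138.4°, sin 138.4°) = (-15.25, 41.91). The perpendicularity gives DH at right angles to KD; with |DH| = 24.3 on the left of KD, H = D + 24.3·(-0.6639, -0.7478) = (-31.38, 23.74). Then |LH| = |H − L| = 39.35.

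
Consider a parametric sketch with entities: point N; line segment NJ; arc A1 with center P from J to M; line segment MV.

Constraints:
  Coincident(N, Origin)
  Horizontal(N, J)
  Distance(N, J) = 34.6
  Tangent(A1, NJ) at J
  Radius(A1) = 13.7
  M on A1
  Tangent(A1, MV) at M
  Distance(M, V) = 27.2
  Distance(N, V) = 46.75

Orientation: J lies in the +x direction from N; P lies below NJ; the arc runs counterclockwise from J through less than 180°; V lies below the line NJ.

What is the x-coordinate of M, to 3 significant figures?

20.9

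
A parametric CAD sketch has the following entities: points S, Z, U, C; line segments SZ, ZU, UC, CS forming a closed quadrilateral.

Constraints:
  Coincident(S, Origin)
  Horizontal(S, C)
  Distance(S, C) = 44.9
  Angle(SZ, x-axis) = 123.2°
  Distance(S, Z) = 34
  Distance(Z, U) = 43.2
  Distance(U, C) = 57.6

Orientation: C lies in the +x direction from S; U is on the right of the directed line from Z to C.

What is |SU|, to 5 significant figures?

17.829

S is at the origin; S and C share the same y with |SC| = 44.9 and C in +x, so C = (44.9, 0). SZ runs at 123.2° with |SZ| = 34.0, so Z = (-18.617, 28.450). U is determined by |ZU| = 43.2 and |UC| = 57.6 together: it lies at the intersection of circle(Z, 43.2) and circle(C, 57.6). With |ZC| = 69.598, the foot of the radical line on ZC is 24.371 from Z and the perpendicular offset is √(43.2² − 24.371²) = 35.669. Taking the right-of-ZC solution: U = (-10.956, -14.065).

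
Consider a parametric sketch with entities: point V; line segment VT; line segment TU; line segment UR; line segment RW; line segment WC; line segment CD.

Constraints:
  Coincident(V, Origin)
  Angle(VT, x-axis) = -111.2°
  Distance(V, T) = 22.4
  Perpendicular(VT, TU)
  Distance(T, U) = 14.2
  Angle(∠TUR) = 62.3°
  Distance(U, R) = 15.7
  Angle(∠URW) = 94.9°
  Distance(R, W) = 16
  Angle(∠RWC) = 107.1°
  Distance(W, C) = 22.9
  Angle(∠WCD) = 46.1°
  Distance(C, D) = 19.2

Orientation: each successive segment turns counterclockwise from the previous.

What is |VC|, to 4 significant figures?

37.90

V is at the origin; VT runs at -111.2° with length 22.4, so T = (-8.100, -20.88). VT ⟂ TU, so TU runs at -21.20°; with |TU| = 14.2, U = (5.139, -26.02). ∠TUR = 62.3° gives UR at 96.50° from the x-axis; with |UR| = 15.7, R = (3.361, -10.42). ∠URW = 94.9° gives RW at -178.4° from the x-axis; with |RW| = 16.0, W = (-12.63, -10.87). ∠RWC = 107.1° gives WC at -105.5° from the x-axis; with |WC| = 22.9, C = (-18.75, -32.93). Then |VC| = |C − V| = 37.90.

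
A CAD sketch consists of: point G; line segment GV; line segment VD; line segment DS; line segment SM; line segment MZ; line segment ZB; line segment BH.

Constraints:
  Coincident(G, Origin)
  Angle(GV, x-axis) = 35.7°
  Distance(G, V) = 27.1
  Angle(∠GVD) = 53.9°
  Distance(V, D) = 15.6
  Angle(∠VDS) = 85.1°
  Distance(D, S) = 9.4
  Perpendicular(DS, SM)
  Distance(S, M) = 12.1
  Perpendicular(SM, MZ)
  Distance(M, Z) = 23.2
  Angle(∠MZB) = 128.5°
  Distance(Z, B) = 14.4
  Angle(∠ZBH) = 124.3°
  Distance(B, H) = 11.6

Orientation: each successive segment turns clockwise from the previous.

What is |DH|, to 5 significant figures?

21.883

∠MZB = 128.5° gives ZB at -56.800° from the x-axis; with |ZB| = 14.4, B = (44.642, -1.0615). ∠ZBH = 124.3° gives BH at -112.50° from the x-axis; with |BH| = 11.6, H = (40.203, -11.779). Then |DH| = |H − D| = 21.883.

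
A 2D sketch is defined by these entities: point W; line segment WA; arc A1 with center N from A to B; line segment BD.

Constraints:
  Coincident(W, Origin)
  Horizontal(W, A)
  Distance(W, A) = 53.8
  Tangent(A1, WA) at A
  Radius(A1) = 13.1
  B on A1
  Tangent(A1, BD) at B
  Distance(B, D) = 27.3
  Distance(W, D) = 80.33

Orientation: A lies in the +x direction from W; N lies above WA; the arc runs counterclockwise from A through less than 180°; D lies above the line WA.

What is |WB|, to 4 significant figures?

67.71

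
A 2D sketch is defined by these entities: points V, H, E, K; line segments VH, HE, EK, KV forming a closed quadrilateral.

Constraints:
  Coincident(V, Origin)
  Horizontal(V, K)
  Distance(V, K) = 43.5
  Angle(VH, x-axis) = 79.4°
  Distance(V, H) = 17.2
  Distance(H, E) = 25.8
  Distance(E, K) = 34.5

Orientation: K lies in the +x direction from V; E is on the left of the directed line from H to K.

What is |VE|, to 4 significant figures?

39.12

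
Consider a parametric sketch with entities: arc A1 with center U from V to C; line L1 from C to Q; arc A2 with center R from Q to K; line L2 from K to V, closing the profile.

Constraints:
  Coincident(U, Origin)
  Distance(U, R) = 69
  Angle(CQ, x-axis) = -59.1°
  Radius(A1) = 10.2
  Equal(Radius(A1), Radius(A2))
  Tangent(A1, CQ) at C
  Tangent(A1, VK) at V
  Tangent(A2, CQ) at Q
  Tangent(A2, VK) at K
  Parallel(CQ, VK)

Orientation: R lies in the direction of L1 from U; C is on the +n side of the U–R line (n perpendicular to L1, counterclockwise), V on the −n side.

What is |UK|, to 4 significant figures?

69.75

The slot axis is L1's direction at -59.1°, so u = (cos -59.1°, sin -59.1°) = (0.5135, -0.8581) and n = (−sin -59.1°, cos -59.1°) = (0.8581, 0.5135). U is at the origin and R lies 69.0 along u from U, so R = 69.0·u = (35.43, -59.21). Tangency of A1 to both parallel lines with radius 10.2 puts C and V at U ± 10.2·n: C = (8.752, 5.238), V = (-8.752, -5.238). Equal radii place Q and K the same way about R: Q = R + 10.2·n = (44.19, -53.97), K = R − 10.2·n = (26.68, -64.44). Then |UK| = |K − U| = 69.75.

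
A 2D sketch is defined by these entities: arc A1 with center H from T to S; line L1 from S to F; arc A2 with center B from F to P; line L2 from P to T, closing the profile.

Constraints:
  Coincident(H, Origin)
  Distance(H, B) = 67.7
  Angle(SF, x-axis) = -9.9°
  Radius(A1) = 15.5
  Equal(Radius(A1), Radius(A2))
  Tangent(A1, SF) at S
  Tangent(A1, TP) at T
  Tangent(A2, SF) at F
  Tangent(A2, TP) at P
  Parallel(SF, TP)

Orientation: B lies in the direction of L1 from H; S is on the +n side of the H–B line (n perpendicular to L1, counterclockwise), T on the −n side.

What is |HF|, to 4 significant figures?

69.45

Tangency of A1 to both parallel lines with radius 15.5 puts S and T at H ± 15.5·n: S = (2.665, 15.27), T = (-2.665, -15.27). Equal radii place F and P the same way about B: F = B + 15.5·n = (69.36, 3.630), P = B − 15.5·n = (64.03, -26.91). Then |HF| = |F − H| = 69.45.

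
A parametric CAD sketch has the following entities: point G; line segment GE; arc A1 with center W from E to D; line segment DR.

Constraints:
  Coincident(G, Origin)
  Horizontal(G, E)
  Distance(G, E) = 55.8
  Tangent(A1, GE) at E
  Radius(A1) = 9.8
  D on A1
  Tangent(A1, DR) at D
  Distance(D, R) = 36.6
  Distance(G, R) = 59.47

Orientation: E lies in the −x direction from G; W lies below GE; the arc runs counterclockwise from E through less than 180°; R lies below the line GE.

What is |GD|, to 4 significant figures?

65.33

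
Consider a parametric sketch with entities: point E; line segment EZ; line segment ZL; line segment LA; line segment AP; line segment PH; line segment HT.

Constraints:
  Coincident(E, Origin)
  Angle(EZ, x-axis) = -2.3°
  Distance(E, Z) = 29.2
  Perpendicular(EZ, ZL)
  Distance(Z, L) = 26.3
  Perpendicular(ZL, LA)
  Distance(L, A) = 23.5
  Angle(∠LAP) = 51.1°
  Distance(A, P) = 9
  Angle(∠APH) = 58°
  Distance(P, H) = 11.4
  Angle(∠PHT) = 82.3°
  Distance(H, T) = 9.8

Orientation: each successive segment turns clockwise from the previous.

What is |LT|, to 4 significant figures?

24.40

∠APH = 58.0° gives PH at -73.20° from the x-axis; with |PH| = 11.4, H = (13.86, -30.65). ∠PHT = 82.3° gives HT at -170.9° from the x-axis; with |HT| = 9.8, T = (4.186, -32.20). Then |LT| = |T − L| = 24.40.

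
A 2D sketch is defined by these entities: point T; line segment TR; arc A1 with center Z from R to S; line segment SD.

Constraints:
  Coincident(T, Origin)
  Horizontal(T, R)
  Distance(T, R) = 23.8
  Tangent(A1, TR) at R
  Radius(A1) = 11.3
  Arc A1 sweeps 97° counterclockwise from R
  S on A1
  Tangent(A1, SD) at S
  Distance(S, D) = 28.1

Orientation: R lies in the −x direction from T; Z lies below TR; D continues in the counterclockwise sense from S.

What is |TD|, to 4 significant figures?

51.42

On A1, R sits at bearing 90° from Z; a 97° counterclockwise sweep puts S at bearing 187°, so S = Z + 11.3·(cos 187°, sin 187°) = (-35.02, -12.68). Tangency of A1 to SD means the radius ZS is perpendicular to SD, so SD runs along (−sin 187°, cos 187°); with |SD| = 28.1, D = (-31.59, -40.57). Then |TD| = |D − T| = 51.42.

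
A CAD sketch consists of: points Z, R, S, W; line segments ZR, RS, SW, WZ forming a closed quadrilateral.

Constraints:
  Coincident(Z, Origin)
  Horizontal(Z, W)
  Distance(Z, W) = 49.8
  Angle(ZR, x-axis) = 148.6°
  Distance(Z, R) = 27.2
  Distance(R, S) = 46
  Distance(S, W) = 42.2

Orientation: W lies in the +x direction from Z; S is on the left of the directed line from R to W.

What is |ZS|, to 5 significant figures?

35.974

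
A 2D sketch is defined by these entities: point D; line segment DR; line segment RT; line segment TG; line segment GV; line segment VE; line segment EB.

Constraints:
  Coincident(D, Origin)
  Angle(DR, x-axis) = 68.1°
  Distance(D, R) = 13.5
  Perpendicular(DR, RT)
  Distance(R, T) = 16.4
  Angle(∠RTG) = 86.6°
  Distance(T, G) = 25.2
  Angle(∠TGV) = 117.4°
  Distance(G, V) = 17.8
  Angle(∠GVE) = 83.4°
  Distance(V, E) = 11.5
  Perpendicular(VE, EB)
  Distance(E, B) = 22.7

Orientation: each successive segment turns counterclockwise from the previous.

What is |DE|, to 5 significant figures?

9.2597

D is at the origin; DR runs at 68.1° with length 13.5, so R = (5.0353, 12.526). The perpendicularity gives RT at right angles to DR, so RT runs at 158.10°; with |RT| = 16.4, T = (-10.181, 18.643). ∠RTG = 86.6° gives TG at -108.50° from the x-axis; with |TG| = 25.2, G = (-18.177, -5.2550). ∠TGV = 117.4° gives GV at -45.900° from the x-axis; with |GV| = 17.8, V = (-5.7900, -18.038). ∠GVE = 83.4° gives VE at 50.700° from the x-axis; with |VE| = 11.5, E = (1.4939, -9.1385). Then |DE| = |E − D| = 9.2597.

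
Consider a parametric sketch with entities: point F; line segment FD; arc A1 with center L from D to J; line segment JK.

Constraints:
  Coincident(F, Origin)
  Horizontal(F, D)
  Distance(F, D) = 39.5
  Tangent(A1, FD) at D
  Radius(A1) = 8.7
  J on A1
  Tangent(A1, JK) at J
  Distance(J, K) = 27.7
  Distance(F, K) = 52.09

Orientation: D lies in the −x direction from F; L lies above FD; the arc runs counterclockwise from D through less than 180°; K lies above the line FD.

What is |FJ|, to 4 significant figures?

32.63

Checks: |LJ| = 8.700 ✓; ∠(LJ, JK) = 90.00° ✓; |JK| = 27.70 ✓; |FK| = 52.09 ✓.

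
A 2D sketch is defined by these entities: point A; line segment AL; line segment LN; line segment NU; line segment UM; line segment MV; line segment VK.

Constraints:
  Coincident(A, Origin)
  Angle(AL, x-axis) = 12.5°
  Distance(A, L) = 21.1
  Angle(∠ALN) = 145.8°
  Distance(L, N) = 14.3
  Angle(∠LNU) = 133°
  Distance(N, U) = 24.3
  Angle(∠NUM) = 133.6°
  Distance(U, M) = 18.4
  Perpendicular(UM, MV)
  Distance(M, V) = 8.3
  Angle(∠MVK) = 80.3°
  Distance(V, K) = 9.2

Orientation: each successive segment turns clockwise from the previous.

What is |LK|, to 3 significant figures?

35.6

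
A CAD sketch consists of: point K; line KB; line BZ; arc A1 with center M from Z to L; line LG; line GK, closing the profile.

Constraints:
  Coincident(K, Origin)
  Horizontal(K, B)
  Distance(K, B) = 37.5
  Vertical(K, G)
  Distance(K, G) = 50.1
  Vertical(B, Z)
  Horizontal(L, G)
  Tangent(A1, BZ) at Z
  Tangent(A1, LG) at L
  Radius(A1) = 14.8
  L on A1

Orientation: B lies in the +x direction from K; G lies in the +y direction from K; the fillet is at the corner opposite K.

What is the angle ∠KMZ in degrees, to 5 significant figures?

122.74°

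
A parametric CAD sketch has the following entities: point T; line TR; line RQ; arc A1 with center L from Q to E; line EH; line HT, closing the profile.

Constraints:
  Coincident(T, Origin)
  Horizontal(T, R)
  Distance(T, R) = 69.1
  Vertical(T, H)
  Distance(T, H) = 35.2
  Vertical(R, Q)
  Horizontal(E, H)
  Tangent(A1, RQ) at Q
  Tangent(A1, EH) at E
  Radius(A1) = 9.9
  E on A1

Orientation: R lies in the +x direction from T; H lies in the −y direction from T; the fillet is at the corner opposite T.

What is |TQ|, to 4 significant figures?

73.59

T is at the origin; T and R share the same y with |TR| = 69.1 and R on the +x side, so R = (69.10, 0.000). TH is vertical with |TH| = 35.2 and H on the −y side, so H = (0.000, -35.20). The virtual corner opposite T is at (69.10, -35.20). A1 meets RQ tangentially, so LQ is at right angles to RQ and the tangent condition forces LE to be normal to EH, with radius 9.9, so the center L sits 9.9 in from both sides at L = (59.20, -25.30). That places the tangent points at Q = (69.10, -25.30) on RQ and E = (59.20, -35.20) on EH. Then |TQ| = |Q − T| = 73.59.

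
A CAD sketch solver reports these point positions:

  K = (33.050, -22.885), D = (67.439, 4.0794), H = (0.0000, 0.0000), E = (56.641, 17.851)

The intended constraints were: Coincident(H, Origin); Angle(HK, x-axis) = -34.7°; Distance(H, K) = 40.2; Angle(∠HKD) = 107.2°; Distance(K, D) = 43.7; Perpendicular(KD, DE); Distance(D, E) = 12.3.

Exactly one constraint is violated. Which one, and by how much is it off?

Distance(D, E) = 12.3 — off by 5.20.

H = (0.00, 0.00) ✓; HK at -34.70° ✓; |HK| = 40.20 ✓; ∠HKD = 107.2° ✓; |KD| = 43.70 ✓; ∠(KD, DE) = 90.00° ✓; |DE| = 17.50 ✗.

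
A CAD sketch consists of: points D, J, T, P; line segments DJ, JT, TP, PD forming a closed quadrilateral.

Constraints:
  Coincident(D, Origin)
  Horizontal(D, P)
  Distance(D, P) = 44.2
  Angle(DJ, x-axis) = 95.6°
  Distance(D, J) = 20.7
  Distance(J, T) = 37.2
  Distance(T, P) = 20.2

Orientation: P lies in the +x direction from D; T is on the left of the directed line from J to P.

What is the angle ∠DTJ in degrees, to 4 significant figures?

31.16°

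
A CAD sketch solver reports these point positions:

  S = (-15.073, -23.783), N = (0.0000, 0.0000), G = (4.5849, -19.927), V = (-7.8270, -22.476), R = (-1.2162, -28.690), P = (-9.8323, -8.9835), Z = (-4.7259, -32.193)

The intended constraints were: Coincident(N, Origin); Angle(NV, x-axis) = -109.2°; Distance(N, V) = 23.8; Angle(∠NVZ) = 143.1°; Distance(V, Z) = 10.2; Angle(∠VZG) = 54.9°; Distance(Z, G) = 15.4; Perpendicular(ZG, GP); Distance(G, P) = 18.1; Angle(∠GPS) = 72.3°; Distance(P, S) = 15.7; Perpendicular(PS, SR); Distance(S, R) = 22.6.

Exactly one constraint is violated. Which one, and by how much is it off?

Distance(S, R) = 22.6 — off by 7.90.

N = (0.00, 0.00) ✓; NV at -109.2° ✓; |NV| = 23.80 ✓; ∠NVZ = 143.1° ✓; |VZ| = 10.20 ✓; ∠VZG = 54.90° ✓; |ZG| = 15.40 ✓; ∠(ZG, GP) = 90.00° ✓; |GP| = 18.10 ✓; ∠GPS = 72.30° ✓; |PS| = 15.70 ✓; ∠(PS, SR) = 90.00° ✓; |SR| = 14.70 ✗.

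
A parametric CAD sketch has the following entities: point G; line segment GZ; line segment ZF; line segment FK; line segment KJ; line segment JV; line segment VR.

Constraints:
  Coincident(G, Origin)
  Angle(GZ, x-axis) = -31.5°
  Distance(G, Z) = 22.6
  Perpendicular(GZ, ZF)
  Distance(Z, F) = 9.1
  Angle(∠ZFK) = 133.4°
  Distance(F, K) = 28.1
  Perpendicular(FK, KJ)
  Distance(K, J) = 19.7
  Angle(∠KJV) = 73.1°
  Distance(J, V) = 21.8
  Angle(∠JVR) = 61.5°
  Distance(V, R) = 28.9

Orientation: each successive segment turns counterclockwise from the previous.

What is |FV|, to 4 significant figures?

15.20

G is at the origin; GZ runs at -31.5° with length 22.6, so Z = (19.27, -11.81). The perpendicularity gives ZF at right angles to GZ, so ZF runs at 58.50°; with |ZF| = 9.1, F = (24.02, -4.049). ∠ZFK = 133.4° gives FK at 105.1° from the x-axis; with |FK| = 28.1, K = (16.70, 23.08). FK ⟂ KJ, so KJ runs at -164.9°; with |KJ| = 19.7, J = (-2.316, 17.95). ∠KJV = 73.1° gives JV at -58.00° from the x-axis; with |JV| = 21.8, V = (9.237, -0.5390). Then |FV| = |V − F| = 15.20.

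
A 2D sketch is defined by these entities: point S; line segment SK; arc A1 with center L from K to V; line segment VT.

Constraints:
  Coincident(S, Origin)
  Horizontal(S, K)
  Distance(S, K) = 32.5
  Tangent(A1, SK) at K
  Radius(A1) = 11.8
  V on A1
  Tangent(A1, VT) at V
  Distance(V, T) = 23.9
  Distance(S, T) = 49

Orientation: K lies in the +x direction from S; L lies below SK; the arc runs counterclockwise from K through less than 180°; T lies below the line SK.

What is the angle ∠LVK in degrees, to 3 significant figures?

34.0°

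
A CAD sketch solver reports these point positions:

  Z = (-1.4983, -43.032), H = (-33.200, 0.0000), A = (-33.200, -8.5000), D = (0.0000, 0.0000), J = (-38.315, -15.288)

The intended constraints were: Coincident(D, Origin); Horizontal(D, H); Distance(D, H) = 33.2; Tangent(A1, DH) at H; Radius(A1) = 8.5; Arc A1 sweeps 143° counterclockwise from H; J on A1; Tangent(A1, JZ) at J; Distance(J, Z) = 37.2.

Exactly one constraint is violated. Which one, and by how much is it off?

Distance(J, Z) = 37.2 — off by 8.90.

D = (0.00, 0.00) ✓; D.y = 0.00, H.y = 0.00 ✓; |DH| = 33.20 ✓; ∠(AH, HD) = 90.00° ✓; |AH| = 8.500 ✓; bearing(A→J) − bearing(A→H) = 143.0° ✓; |AJ| = 8.499 ✓; ∠(AJ, JZ) = 90.00° ✓; |JZ| = 46.10 ✗.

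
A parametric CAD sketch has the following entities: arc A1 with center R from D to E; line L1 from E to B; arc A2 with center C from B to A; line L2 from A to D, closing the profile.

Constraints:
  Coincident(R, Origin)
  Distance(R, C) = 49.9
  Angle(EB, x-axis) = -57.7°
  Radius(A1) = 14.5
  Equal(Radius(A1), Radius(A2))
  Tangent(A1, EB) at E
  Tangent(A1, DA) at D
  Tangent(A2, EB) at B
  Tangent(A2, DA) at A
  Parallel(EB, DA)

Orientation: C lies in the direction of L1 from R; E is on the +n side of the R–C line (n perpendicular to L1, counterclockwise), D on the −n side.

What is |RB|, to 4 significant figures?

51.96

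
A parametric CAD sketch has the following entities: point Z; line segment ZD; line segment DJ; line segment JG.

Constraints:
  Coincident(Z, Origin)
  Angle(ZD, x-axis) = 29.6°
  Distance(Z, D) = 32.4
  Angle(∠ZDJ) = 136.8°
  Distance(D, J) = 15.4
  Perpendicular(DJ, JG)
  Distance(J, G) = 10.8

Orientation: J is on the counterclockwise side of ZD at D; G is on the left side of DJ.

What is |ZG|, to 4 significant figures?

40.64

Z is at the origin; ZD runs at 29.6° with length 32.4, so D = 32.4·(cos 29.6°, sin 29.6°) = (28.17, 16.00). ∠ZDJ = 136.8°, so DJ runs at 29.6° + (180° − 136.8°) = 72.80° from the x-axis; with |DJ| = 15.4, J = D + 15.4·(cos 72.80°, sin 72.80°) = (32.73, 30.72). DJ ⟂ JG; with |JG| = 10.8 on the left of DJ, G = J + 10.8·(-0.9553, 0.2957) = (22.41, 33.91). Then |ZG| = |G − Z| = 40.64.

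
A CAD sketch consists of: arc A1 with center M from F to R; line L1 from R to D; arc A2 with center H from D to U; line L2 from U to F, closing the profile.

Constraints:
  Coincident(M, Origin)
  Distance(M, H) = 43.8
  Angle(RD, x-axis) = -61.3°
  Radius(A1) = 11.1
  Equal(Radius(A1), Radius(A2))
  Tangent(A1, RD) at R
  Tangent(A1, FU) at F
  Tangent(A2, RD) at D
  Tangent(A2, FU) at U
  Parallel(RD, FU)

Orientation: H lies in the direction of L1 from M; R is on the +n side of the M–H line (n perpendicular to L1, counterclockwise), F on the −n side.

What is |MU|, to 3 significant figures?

45.2

The slot axis is L1's direction at -61.3°, so u = (cos -61.3°, sin -61.3°) = (0.480, -0.877) and n = (−sin -61.3°, cos -61.3°) = (0.877, 0.480). M is at the origin and H lies 43.8 along u from M, so H = 43.8·u = (21.0, -38.4). Tangency of A1 to both parallel lines with radius 11.1 puts R and F at M ± 11.1·n: R = (9.74, 5.33), F = (-9.74, -5.33). Equal radii place D and U the same way about H: D = H + 11.1·n = (30.8, -33.1), U = H − 11.1·n = (11.3, -43.7). Then |MU| = |U − M| = 45.2.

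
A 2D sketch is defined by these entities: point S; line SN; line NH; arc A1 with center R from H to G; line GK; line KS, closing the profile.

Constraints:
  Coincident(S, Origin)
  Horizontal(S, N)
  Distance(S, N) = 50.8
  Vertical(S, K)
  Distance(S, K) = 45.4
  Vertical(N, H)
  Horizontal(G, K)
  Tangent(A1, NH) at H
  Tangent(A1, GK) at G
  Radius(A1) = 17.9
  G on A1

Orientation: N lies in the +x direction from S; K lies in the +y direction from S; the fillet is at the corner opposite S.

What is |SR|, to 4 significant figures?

42.88

S is at the origin; SN is horizontal with |SN| = 50.8 and N on the +x side, so N = (50.80, 0.000). SK is vertical with |SK| = 45.4 and K on the +y side, so K = (0.000, 45.40). The virtual corner opposite S is at (50.80, 45.40). The tangent condition forces RH to be normal to NH and A1 meets GK tangentially, so RG is at right angles to GK, with radius 17.9, so the center R sits 17.9 in from both sides at R = (32.90, 27.50). Then |SR| = |R − S| = 42.88.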